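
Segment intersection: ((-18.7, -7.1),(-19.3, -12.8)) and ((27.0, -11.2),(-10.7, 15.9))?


Cross products: d1=1083.9, d2=1315.05, d3=262.95, d4=31.8
d1*d2 < 0 and d3*d4 < 0? no

No, they don't intersect


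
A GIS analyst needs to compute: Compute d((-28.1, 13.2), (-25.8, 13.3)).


dx=2.3, dy=0.1
d^2 = 2.3^2 + 0.1^2 = 5.3
d = sqrt(5.3) = 2.3022

2.3022


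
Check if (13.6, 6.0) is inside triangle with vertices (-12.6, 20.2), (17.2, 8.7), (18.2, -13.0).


Cross products: AB x AP = -121.86, BC x BP = -80.82, CA x CP = -432.48
All same sign? yes

Yes, inside


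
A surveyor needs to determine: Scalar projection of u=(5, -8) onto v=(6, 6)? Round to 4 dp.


u.v = -18, |v| = sqrt(72) = 8.4853
Scalar projection = u.v / |v| = -18 / sqrt(72) = -2.1213

-2.1213


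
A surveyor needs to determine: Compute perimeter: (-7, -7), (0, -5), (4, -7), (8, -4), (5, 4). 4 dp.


Sides: (-7, -7)->(0, -5): sqrt(53) = 7.28011, (0, -5)->(4, -7): sqrt(20) = 4.472136, (4, -7)->(8, -4): sqrt(25) = 5, (8, -4)->(5, 4): sqrt(73) = 8.544004, (5, 4)->(-7, -7): sqrt(265) = 16.278821
Sum = 41.575071
Perimeter = 41.5751

41.5751


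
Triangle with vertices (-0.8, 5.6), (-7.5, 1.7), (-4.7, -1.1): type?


Side lengths squared: AB^2=60.1, BC^2=15.68, CA^2=60.1
Sorted: [15.68, 60.1, 60.1]
By sides: Isosceles, By angles: Acute

Isosceles, Acute


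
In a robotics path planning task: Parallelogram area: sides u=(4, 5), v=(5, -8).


|u x v| = |4*(-8) - 5*5|
= |(-32) - 25| = 57

57


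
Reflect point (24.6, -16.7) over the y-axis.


Reflection over y-axis: (x,y) -> (-x,y)
(24.6, -16.7) -> (-24.6, -16.7)

(-24.6, -16.7)


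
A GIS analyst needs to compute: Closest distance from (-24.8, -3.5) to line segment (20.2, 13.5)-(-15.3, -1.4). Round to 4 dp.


Project P onto AB: t = 1 (clamped to [0,1])
Closest point on segment: (-15.3, -1.4)
Distance: 9.7293

9.7293


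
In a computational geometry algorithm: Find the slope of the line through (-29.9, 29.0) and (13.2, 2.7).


slope = (y2-y1)/(x2-x1) = (2.7-29)/(13.2-(-29.9)) = (-26.3)/43.1 = -0.6102

-0.6102


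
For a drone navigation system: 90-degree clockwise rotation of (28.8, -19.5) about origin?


90° CW: (x,y) -> (y, -x)
(28.8,-19.5) -> (-19.5, -28.8)

(-19.5, -28.8)


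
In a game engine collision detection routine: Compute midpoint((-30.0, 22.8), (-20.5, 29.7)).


M = (((-30)+(-20.5))/2, (22.8+29.7)/2)
= (-25.25, 26.25)

(-25.25, 26.25)


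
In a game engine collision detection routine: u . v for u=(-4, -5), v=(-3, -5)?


u . v = u_x*v_x + u_y*v_y = (-4)*(-3) + (-5)*(-5)
= 12 + 25 = 37

37


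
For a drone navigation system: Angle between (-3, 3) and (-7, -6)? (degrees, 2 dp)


u.v = 3, |u| = sqrt(18) = 4.2426, |v| = sqrt(85) = 9.2195
cos(theta) = u.v/(|u||v|) = 3/sqrt(1530) = 0.076696
theta = acos(0.076696) = 85.6 degrees

85.6 degrees


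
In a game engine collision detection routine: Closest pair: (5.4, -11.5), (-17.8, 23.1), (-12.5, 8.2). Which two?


d(P0,P1) = 41.6581, d(P0,P2) = 26.6177, d(P1,P2) = 15.8146
Closest: P1 and P2

Closest pair: (-17.8, 23.1) and (-12.5, 8.2), distance = 15.8146


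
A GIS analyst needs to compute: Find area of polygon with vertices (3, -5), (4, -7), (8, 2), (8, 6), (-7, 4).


Shoelace sum: (3*(-7) - 4*(-5)) + (4*2 - 8*(-7)) + (8*6 - 8*2) + (8*4 - (-7)*6) + ((-7)*(-5) - 3*4)
= 192
Area = |192|/2 = 96

96


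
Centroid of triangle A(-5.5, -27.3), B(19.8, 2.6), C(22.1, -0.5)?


Centroid = ((x_A+x_B+x_C)/3, (y_A+y_B+y_C)/3)
= (((-5.5)+19.8+22.1)/3, ((-27.3)+2.6+(-0.5))/3)
= (12.1333, -8.4)

(12.1333, -8.4)


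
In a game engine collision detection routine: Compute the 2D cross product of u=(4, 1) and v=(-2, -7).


u x v = u_x*v_y - u_y*v_x = 4*(-7) - 1*(-2)
= (-28) - (-2) = -26

-26


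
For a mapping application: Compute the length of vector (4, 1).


|u| = sqrt(4^2 + 1^2) = sqrt(17) = 4.1231

4.1231


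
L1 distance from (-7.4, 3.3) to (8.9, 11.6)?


|(-7.4)-8.9| + |3.3-11.6| = 16.3 + 8.3 = 24.6

24.6


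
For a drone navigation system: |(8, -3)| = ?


|u| = sqrt(8^2 + (-3)^2) = sqrt(73) = 8.544

8.544


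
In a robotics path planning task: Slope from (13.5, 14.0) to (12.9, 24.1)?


slope = (y2-y1)/(x2-x1) = (24.1-14)/(12.9-13.5) = 10.1/(-0.6) = -16.8333

-16.8333


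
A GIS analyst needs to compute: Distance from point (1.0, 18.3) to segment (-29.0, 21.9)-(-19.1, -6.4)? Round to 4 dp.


Project P onto AB: t = 0.4437 (clamped to [0,1])
Closest point on segment: (-24.607, 9.3421)
Distance: 27.1286

27.1286


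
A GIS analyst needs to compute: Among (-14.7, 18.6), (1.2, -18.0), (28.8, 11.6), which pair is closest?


d(P0,P1) = 39.9045, d(P0,P2) = 44.0596, d(P1,P2) = 40.4712
Closest: P0 and P1

Closest pair: (-14.7, 18.6) and (1.2, -18.0), distance = 39.9045


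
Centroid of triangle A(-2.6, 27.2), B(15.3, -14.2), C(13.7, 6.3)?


Centroid = ((x_A+x_B+x_C)/3, (y_A+y_B+y_C)/3)
= (((-2.6)+15.3+13.7)/3, (27.2+(-14.2)+6.3)/3)
= (8.8, 6.4333)

(8.8, 6.4333)


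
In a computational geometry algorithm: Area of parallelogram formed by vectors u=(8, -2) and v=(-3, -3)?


|u x v| = |8*(-3) - (-2)*(-3)|
= |(-24) - 6| = 30

30


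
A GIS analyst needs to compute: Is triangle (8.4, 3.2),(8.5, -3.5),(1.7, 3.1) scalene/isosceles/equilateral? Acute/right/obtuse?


Side lengths squared: AB^2=44.9, BC^2=89.8, CA^2=44.9
Sorted: [44.9, 44.9, 89.8]
By sides: Isosceles, By angles: Right

Isosceles, Right


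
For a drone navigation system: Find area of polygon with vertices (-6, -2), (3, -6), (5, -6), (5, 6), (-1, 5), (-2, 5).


Shoelace sum: ((-6)*(-6) - 3*(-2)) + (3*(-6) - 5*(-6)) + (5*6 - 5*(-6)) + (5*5 - (-1)*6) + ((-1)*5 - (-2)*5) + ((-2)*(-2) - (-6)*5)
= 184
Area = |184|/2 = 92

92


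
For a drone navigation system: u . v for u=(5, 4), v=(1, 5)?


u . v = u_x*v_x + u_y*v_y = 5*1 + 4*5
= 5 + 20 = 25

25


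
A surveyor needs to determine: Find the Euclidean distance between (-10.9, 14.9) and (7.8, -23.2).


dx=18.7, dy=-38.1
d^2 = 18.7^2 + (-38.1)^2 = 1801.3
d = sqrt(1801.3) = 42.4417

42.4417


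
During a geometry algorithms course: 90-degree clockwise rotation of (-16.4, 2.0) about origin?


90° CW: (x,y) -> (y, -x)
(-16.4,2) -> (2, 16.4)

(2, 16.4)


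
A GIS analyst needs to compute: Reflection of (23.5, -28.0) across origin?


Reflection over origin: (x,y) -> (-x,-y)
(23.5, -28) -> (-23.5, 28)

(-23.5, 28)


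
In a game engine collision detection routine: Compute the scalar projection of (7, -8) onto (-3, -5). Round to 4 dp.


u.v = 19, |v| = sqrt(34) = 5.831
Scalar projection = u.v / |v| = 19 / sqrt(34) = 3.2585

3.2585


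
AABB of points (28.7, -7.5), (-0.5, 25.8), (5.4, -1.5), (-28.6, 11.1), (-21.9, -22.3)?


x range: [-28.6, 28.7]
y range: [-22.3, 25.8]
Bounding box: (-28.6,-22.3) to (28.7,25.8)

(-28.6,-22.3) to (28.7,25.8)


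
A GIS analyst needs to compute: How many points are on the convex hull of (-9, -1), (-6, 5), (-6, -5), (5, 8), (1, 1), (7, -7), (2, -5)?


Convex hull vertices (CCW): (-9, -1), (-6, -5), (7, -7), (5, 8), (-6, 5)
Count = 5

5


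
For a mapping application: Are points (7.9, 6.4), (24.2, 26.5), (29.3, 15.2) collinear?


Cross product: (24.2-7.9)*(15.2-6.4) - (26.5-6.4)*(29.3-7.9)
= -286.7

No, not collinear


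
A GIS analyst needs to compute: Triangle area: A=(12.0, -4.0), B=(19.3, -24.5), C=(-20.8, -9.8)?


Area = |x_A(y_B-y_C) + x_B(y_C-y_A) + x_C(y_A-y_B)|/2
= |(-176.4) + (-111.94) + (-426.4)|/2
= 714.74/2 = 357.37

357.37


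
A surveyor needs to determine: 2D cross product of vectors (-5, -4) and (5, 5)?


u x v = u_x*v_y - u_y*v_x = (-5)*5 - (-4)*5
= (-25) - (-20) = -5

-5


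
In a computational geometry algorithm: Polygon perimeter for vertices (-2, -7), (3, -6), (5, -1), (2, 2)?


Sides: (-2, -7)->(3, -6): sqrt(26) = 5.09902, (3, -6)->(5, -1): sqrt(29) = 5.385165, (5, -1)->(2, 2): sqrt(18) = 4.242641, (2, 2)->(-2, -7): sqrt(97) = 9.848858
Sum = 24.575684
Perimeter = 24.5757

24.5757


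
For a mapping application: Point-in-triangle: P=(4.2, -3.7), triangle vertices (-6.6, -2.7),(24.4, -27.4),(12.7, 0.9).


Cross products: AB x AP = 235.76, BC x BP = 294.37, CA x CP = 58.18
All same sign? yes

Yes, inside


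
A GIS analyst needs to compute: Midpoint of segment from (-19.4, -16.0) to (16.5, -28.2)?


M = (((-19.4)+16.5)/2, ((-16)+(-28.2))/2)
= (-1.45, -22.1)

(-1.45, -22.1)


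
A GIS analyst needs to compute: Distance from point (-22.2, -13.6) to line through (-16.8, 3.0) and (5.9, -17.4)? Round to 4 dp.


|cross product| = 486.98
|line direction| = sqrt(931.45) = 30.5197
Distance = 486.98/sqrt(931.45) = 15.9563

15.9563


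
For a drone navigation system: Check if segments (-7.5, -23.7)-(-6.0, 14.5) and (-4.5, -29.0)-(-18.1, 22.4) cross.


Cross products: d1=82.12, d2=-514.5, d3=-122.55, d4=474.07
d1*d2 < 0 and d3*d4 < 0? yes

Yes, they intersect


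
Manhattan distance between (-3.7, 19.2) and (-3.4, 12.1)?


|(-3.7)-(-3.4)| + |19.2-12.1| = 0.3 + 7.1 = 7.4

7.4


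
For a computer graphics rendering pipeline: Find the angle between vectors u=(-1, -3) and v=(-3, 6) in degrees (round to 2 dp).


u.v = -15, |u| = sqrt(10) = 3.1623, |v| = sqrt(45) = 6.7082
cos(theta) = u.v/(|u||v|) = -15/sqrt(450) = -0.707107
theta = acos(-0.707107) = 135 degrees

135 degrees


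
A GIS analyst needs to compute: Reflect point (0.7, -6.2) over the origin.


Reflection over origin: (x,y) -> (-x,-y)
(0.7, -6.2) -> (-0.7, 6.2)

(-0.7, 6.2)


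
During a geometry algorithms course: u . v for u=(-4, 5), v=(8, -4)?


u . v = u_x*v_x + u_y*v_y = (-4)*8 + 5*(-4)
= (-32) + (-20) = -52

-52


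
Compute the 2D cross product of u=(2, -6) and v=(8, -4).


u x v = u_x*v_y - u_y*v_x = 2*(-4) - (-6)*8
= (-8) - (-48) = 40

40


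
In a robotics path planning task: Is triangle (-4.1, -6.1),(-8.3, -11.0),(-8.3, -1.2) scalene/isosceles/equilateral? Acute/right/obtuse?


Side lengths squared: AB^2=41.65, BC^2=96.04, CA^2=41.65
Sorted: [41.65, 41.65, 96.04]
By sides: Isosceles, By angles: Obtuse

Isosceles, Obtuse


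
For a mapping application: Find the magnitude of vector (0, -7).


|u| = sqrt(0^2 + (-7)^2) = sqrt(49) = 7

7


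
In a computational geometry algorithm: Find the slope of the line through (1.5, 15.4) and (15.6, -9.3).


slope = (y2-y1)/(x2-x1) = ((-9.3)-15.4)/(15.6-1.5) = (-24.7)/14.1 = -1.7518

-1.7518


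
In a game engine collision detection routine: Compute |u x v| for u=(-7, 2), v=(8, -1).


|u x v| = |(-7)*(-1) - 2*8|
= |7 - 16| = 9

9


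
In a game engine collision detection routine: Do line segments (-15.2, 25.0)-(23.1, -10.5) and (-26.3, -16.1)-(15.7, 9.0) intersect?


Cross products: d1=1447.59, d2=-1004.74, d3=-1968.18, d4=484.15
d1*d2 < 0 and d3*d4 < 0? yes

Yes, they intersect


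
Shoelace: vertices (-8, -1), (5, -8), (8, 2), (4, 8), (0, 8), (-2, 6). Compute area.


Shoelace sum: ((-8)*(-8) - 5*(-1)) + (5*2 - 8*(-8)) + (8*8 - 4*2) + (4*8 - 0*8) + (0*6 - (-2)*8) + ((-2)*(-1) - (-8)*6)
= 297
Area = |297|/2 = 148.5

148.5


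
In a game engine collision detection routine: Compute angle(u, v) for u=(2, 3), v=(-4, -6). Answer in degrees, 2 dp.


u.v = -26, |u| = sqrt(13) = 3.6056, |v| = sqrt(52) = 7.2111
cos(theta) = u.v/(|u||v|) = -26/sqrt(676) = -1
theta = acos(-1) = 180 degrees

180 degrees


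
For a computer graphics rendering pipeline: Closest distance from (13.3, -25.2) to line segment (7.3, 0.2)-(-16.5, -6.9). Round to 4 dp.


Project P onto AB: t = 0.0609 (clamped to [0,1])
Closest point on segment: (5.8516, -0.2321)
Distance: 26.0552

26.0552


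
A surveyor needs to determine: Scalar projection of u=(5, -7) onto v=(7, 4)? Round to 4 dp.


u.v = 7, |v| = sqrt(65) = 8.0623
Scalar projection = u.v / |v| = 7 / sqrt(65) = 0.8682

0.8682


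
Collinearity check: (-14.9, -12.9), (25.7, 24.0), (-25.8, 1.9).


Cross product: (25.7-(-14.9))*(1.9-(-12.9)) - (24-(-12.9))*((-25.8)-(-14.9))
= 1003.09

No, not collinear


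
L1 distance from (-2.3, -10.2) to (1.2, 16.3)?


|(-2.3)-1.2| + |(-10.2)-16.3| = 3.5 + 26.5 = 30

30


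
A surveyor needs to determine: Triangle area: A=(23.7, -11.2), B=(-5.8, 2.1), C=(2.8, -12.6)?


Area = |x_A(y_B-y_C) + x_B(y_C-y_A) + x_C(y_A-y_B)|/2
= |348.39 + 8.12 + (-37.24)|/2
= 319.27/2 = 159.635

159.635


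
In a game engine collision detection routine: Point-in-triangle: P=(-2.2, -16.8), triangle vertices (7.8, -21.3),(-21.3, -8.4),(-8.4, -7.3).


Cross products: AB x AP = -1.95, BC x BP = -129.37, CA x CP = -67.1
All same sign? yes

Yes, inside


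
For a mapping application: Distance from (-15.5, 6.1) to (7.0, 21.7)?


dx=22.5, dy=15.6
d^2 = 22.5^2 + 15.6^2 = 749.61
d = sqrt(749.61) = 27.379

27.379


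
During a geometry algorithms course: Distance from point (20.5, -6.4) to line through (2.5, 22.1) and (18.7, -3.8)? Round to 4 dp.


|cross product| = 4.5
|line direction| = sqrt(933.25) = 30.5491
Distance = 4.5/sqrt(933.25) = 0.1473

0.1473


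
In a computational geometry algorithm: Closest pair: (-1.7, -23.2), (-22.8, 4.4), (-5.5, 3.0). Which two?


d(P0,P1) = 34.7415, d(P0,P2) = 26.4741, d(P1,P2) = 17.3566
Closest: P1 and P2

Closest pair: (-22.8, 4.4) and (-5.5, 3.0), distance = 17.3566


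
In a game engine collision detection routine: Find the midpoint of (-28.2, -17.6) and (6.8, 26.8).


M = (((-28.2)+6.8)/2, ((-17.6)+26.8)/2)
= (-10.7, 4.6)

(-10.7, 4.6)


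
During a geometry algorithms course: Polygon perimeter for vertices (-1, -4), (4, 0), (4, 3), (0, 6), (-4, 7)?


Sides: (-1, -4)->(4, 0): sqrt(41) = 6.403124, (4, 0)->(4, 3): sqrt(9) = 3, (4, 3)->(0, 6): sqrt(25) = 5, (0, 6)->(-4, 7): sqrt(17) = 4.123106, (-4, 7)->(-1, -4): sqrt(130) = 11.401754
Sum = 29.927984
Perimeter = 29.928

29.928


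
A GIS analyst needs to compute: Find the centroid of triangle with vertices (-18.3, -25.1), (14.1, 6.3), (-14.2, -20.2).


Centroid = ((x_A+x_B+x_C)/3, (y_A+y_B+y_C)/3)
= (((-18.3)+14.1+(-14.2))/3, ((-25.1)+6.3+(-20.2))/3)
= (-6.1333, -13)

(-6.1333, -13)


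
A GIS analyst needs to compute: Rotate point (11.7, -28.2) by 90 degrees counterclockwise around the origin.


90° CCW: (x,y) -> (-y, x)
(11.7,-28.2) -> (28.2, 11.7)

(28.2, 11.7)


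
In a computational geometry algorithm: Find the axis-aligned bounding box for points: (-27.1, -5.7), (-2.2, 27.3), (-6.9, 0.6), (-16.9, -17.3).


x range: [-27.1, -2.2]
y range: [-17.3, 27.3]
Bounding box: (-27.1,-17.3) to (-2.2,27.3)

(-27.1,-17.3) to (-2.2,27.3)


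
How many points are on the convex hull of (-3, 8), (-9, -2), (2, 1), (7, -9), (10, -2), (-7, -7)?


Convex hull vertices (CCW): (-9, -2), (-7, -7), (7, -9), (10, -2), (-3, 8)
Count = 5

5


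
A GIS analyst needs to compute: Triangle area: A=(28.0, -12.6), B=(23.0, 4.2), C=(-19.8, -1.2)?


Area = |x_A(y_B-y_C) + x_B(y_C-y_A) + x_C(y_A-y_B)|/2
= |151.2 + 262.2 + 332.64|/2
= 746.04/2 = 373.02

373.02


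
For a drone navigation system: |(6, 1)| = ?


|u| = sqrt(6^2 + 1^2) = sqrt(37) = 6.0828

6.0828


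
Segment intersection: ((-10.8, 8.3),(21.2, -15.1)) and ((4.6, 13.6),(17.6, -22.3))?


Cross products: d1=-621.76, d2=222.84, d3=529.96, d4=-314.64
d1*d2 < 0 and d3*d4 < 0? yes

Yes, they intersect


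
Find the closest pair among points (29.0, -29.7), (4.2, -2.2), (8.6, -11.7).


d(P0,P1) = 37.0309, d(P0,P2) = 27.2059, d(P1,P2) = 10.4695
Closest: P1 and P2

Closest pair: (4.2, -2.2) and (8.6, -11.7), distance = 10.4695


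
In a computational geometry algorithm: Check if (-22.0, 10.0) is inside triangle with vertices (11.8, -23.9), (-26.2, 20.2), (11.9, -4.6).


Cross products: AB x AP = 202.38, BC x BP = -284.46, CA x CP = -655.73
All same sign? no

No, outside


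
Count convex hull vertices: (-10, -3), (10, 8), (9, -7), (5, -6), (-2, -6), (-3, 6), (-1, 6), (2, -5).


Convex hull vertices (CCW): (-10, -3), (-2, -6), (9, -7), (10, 8), (-3, 6)
Count = 5

5


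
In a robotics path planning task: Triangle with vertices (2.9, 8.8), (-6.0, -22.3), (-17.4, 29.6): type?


Side lengths squared: AB^2=1046.42, BC^2=2823.57, CA^2=844.73
Sorted: [844.73, 1046.42, 2823.57]
By sides: Scalene, By angles: Obtuse

Scalene, Obtuse


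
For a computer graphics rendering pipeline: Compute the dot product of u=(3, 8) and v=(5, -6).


u . v = u_x*v_x + u_y*v_y = 3*5 + 8*(-6)
= 15 + (-48) = -33

-33


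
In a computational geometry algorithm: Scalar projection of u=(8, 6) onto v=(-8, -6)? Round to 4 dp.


u.v = -100, |v| = sqrt(100) = 10
Scalar projection = u.v / |v| = -100 / sqrt(100) = -10

-10


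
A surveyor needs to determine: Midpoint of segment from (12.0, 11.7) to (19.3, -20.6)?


M = ((12+19.3)/2, (11.7+(-20.6))/2)
= (15.65, -4.45)

(15.65, -4.45)


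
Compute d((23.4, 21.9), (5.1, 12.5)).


dx=-18.3, dy=-9.4
d^2 = (-18.3)^2 + (-9.4)^2 = 423.25
d = sqrt(423.25) = 20.573

20.573


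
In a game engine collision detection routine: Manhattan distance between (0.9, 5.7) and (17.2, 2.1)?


|0.9-17.2| + |5.7-2.1| = 16.3 + 3.6 = 19.9

19.9


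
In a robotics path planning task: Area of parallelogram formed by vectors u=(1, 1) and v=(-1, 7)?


|u x v| = |1*7 - 1*(-1)|
= |7 - (-1)| = 8

8


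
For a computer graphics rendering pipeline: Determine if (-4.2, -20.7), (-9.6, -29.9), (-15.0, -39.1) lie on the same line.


Cross product: ((-9.6)-(-4.2))*((-39.1)-(-20.7)) - ((-29.9)-(-20.7))*((-15)-(-4.2))
= 0

Yes, collinear


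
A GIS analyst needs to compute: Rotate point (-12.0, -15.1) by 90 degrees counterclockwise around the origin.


90° CCW: (x,y) -> (-y, x)
(-12,-15.1) -> (15.1, -12)

(15.1, -12)


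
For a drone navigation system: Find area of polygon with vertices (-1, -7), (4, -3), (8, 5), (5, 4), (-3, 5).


Shoelace sum: ((-1)*(-3) - 4*(-7)) + (4*5 - 8*(-3)) + (8*4 - 5*5) + (5*5 - (-3)*4) + ((-3)*(-7) - (-1)*5)
= 145
Area = |145|/2 = 72.5

72.5


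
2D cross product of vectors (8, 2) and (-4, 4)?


u x v = u_x*v_y - u_y*v_x = 8*4 - 2*(-4)
= 32 - (-8) = 40

40


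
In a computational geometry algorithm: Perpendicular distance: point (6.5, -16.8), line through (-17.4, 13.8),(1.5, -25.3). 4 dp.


|cross product| = 356.15
|line direction| = sqrt(1886.02) = 43.4283
Distance = 356.15/sqrt(1886.02) = 8.2009

8.2009


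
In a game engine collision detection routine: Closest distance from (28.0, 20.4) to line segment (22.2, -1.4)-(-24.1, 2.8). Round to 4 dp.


Project P onto AB: t = 0 (clamped to [0,1])
Closest point on segment: (22.2, -1.4)
Distance: 22.5584

22.5584


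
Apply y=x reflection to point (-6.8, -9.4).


Reflection over y=x: (x,y) -> (y,x)
(-6.8, -9.4) -> (-9.4, -6.8)

(-9.4, -6.8)


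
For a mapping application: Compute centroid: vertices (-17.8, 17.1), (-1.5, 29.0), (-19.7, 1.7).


Centroid = ((x_A+x_B+x_C)/3, (y_A+y_B+y_C)/3)
= (((-17.8)+(-1.5)+(-19.7))/3, (17.1+29+1.7)/3)
= (-13, 15.9333)

(-13, 15.9333)


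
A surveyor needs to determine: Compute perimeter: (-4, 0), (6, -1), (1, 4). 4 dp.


Sides: (-4, 0)->(6, -1): sqrt(101) = 10.049876, (6, -1)->(1, 4): sqrt(50) = 7.071068, (1, 4)->(-4, 0): sqrt(41) = 6.403124
Sum = 23.524068
Perimeter = 23.5241

23.5241


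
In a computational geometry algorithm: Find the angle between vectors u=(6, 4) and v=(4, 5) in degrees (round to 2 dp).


u.v = 44, |u| = sqrt(52) = 7.2111, |v| = sqrt(41) = 6.4031
cos(theta) = u.v/(|u||v|) = 44/sqrt(2132) = 0.952926
theta = acos(0.952926) = 17.65 degrees

17.65 degrees


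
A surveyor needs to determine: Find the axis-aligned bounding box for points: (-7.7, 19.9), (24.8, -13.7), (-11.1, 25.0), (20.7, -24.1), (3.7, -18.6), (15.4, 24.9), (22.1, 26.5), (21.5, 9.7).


x range: [-11.1, 24.8]
y range: [-24.1, 26.5]
Bounding box: (-11.1,-24.1) to (24.8,26.5)

(-11.1,-24.1) to (24.8,26.5)


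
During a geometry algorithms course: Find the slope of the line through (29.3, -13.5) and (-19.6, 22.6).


slope = (y2-y1)/(x2-x1) = (22.6-(-13.5))/((-19.6)-29.3) = 36.1/(-48.9) = -0.7382

-0.7382


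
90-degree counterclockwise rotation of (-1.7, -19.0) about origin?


90° CCW: (x,y) -> (-y, x)
(-1.7,-19) -> (19, -1.7)

(19, -1.7)


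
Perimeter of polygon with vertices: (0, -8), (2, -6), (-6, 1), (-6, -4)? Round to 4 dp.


Sides: (0, -8)->(2, -6): sqrt(8) = 2.828427, (2, -6)->(-6, 1): sqrt(113) = 10.630146, (-6, 1)->(-6, -4): sqrt(25) = 5, (-6, -4)->(0, -8): sqrt(52) = 7.211103
Sum = 25.669676
Perimeter = 25.6697

25.6697


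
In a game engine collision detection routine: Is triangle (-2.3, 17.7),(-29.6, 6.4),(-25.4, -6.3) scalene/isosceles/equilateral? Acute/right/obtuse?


Side lengths squared: AB^2=872.98, BC^2=178.93, CA^2=1109.61
Sorted: [178.93, 872.98, 1109.61]
By sides: Scalene, By angles: Obtuse

Scalene, Obtuse


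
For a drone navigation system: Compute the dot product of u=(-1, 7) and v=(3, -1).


u . v = u_x*v_x + u_y*v_y = (-1)*3 + 7*(-1)
= (-3) + (-7) = -10

-10


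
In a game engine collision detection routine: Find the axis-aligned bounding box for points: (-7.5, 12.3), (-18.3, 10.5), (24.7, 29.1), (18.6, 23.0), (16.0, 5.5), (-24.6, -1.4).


x range: [-24.6, 24.7]
y range: [-1.4, 29.1]
Bounding box: (-24.6,-1.4) to (24.7,29.1)

(-24.6,-1.4) to (24.7,29.1)


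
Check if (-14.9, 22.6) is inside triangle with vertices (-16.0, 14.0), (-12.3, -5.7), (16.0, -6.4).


Cross products: AB x AP = 53.49, BC x BP = 799.07, CA x CP = -297.64
All same sign? no

No, outside


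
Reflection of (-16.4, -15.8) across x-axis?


Reflection over x-axis: (x,y) -> (x,-y)
(-16.4, -15.8) -> (-16.4, 15.8)

(-16.4, 15.8)


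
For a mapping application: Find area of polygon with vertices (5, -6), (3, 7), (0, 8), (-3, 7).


Shoelace sum: (5*7 - 3*(-6)) + (3*8 - 0*7) + (0*7 - (-3)*8) + ((-3)*(-6) - 5*7)
= 84
Area = |84|/2 = 42

42


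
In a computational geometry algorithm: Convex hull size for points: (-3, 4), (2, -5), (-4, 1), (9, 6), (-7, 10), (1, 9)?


Convex hull vertices (CCW): (-7, 10), (-4, 1), (2, -5), (9, 6), (1, 9)
Count = 5

5


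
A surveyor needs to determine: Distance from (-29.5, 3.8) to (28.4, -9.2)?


dx=57.9, dy=-13
d^2 = 57.9^2 + (-13)^2 = 3521.41
d = sqrt(3521.41) = 59.3415

59.3415


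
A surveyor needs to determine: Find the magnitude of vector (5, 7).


|u| = sqrt(5^2 + 7^2) = sqrt(74) = 8.6023

8.6023


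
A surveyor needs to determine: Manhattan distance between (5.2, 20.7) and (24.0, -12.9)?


|5.2-24| + |20.7-(-12.9)| = 18.8 + 33.6 = 52.4

52.4


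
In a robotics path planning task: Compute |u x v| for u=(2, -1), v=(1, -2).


|u x v| = |2*(-2) - (-1)*1|
= |(-4) - (-1)| = 3

3


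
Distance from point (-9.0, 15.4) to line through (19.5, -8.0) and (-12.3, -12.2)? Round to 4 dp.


|cross product| = 863.82
|line direction| = sqrt(1028.88) = 32.0762
Distance = 863.82/sqrt(1028.88) = 26.9303

26.9303


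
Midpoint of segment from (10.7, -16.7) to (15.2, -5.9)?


M = ((10.7+15.2)/2, ((-16.7)+(-5.9))/2)
= (12.95, -11.3)

(12.95, -11.3)


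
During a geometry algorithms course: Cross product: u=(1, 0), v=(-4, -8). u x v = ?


u x v = u_x*v_y - u_y*v_x = 1*(-8) - 0*(-4)
= (-8) - 0 = -8

-8


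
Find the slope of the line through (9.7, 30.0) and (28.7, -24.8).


slope = (y2-y1)/(x2-x1) = ((-24.8)-30)/(28.7-9.7) = (-54.8)/19 = -2.8842

-2.8842


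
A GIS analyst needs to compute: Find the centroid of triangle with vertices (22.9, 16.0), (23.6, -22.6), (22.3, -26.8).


Centroid = ((x_A+x_B+x_C)/3, (y_A+y_B+y_C)/3)
= ((22.9+23.6+22.3)/3, (16+(-22.6)+(-26.8))/3)
= (22.9333, -11.1333)

(22.9333, -11.1333)


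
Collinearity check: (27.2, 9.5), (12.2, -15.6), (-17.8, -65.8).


Cross product: (12.2-27.2)*((-65.8)-9.5) - ((-15.6)-9.5)*((-17.8)-27.2)
= 0

Yes, collinear


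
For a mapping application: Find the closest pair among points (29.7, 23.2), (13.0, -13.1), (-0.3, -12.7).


d(P0,P1) = 39.9572, d(P0,P2) = 46.7847, d(P1,P2) = 13.306
Closest: P1 and P2

Closest pair: (13.0, -13.1) and (-0.3, -12.7), distance = 13.306


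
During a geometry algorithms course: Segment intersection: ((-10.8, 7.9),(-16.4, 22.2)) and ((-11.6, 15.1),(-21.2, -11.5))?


Cross products: d1=90.4, d2=-195.84, d3=-28.88, d4=257.36
d1*d2 < 0 and d3*d4 < 0? yes

Yes, they intersect


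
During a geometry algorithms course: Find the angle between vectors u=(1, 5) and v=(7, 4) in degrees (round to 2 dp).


u.v = 27, |u| = sqrt(26) = 5.099, |v| = sqrt(65) = 8.0623
cos(theta) = u.v/(|u||v|) = 27/sqrt(1690) = 0.656781
theta = acos(0.656781) = 48.95 degrees

48.95 degrees


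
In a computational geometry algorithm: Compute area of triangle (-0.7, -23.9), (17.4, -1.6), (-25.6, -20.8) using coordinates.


Area = |x_A(y_B-y_C) + x_B(y_C-y_A) + x_C(y_A-y_B)|/2
= |(-13.44) + 53.94 + 570.88|/2
= 611.38/2 = 305.69

305.69


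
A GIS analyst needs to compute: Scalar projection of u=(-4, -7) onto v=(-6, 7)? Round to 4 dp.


u.v = -25, |v| = sqrt(85) = 9.2195
Scalar projection = u.v / |v| = -25 / sqrt(85) = -2.7116

-2.7116


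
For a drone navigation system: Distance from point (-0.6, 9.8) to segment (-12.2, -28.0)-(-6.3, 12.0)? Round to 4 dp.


Project P onto AB: t = 0.9667 (clamped to [0,1])
Closest point on segment: (-6.4962, 10.6697)
Distance: 5.96

5.96


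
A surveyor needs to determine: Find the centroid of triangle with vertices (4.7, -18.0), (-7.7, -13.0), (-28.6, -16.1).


Centroid = ((x_A+x_B+x_C)/3, (y_A+y_B+y_C)/3)
= ((4.7+(-7.7)+(-28.6))/3, ((-18)+(-13)+(-16.1))/3)
= (-10.5333, -15.7)

(-10.5333, -15.7)


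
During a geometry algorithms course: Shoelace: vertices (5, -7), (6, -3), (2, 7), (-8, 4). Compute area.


Shoelace sum: (5*(-3) - 6*(-7)) + (6*7 - 2*(-3)) + (2*4 - (-8)*7) + ((-8)*(-7) - 5*4)
= 175
Area = |175|/2 = 87.5

87.5


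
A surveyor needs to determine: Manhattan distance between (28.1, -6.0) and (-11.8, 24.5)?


|28.1-(-11.8)| + |(-6)-24.5| = 39.9 + 30.5 = 70.4

70.4


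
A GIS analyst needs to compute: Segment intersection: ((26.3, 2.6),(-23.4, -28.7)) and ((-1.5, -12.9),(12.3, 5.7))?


Cross products: d1=-303.18, d2=189.3, d3=-99.79, d4=-592.27
d1*d2 < 0 and d3*d4 < 0? no

No, they don't intersect


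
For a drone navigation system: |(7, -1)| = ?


|u| = sqrt(7^2 + (-1)^2) = sqrt(50) = 7.0711

7.0711


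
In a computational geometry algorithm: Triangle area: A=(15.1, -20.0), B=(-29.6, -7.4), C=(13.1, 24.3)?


Area = |x_A(y_B-y_C) + x_B(y_C-y_A) + x_C(y_A-y_B)|/2
= |(-478.67) + (-1311.28) + (-165.06)|/2
= 1955.01/2 = 977.505

977.505


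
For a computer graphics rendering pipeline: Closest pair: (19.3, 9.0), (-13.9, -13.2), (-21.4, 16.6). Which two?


d(P0,P1) = 39.9385, d(P0,P2) = 41.4035, d(P1,P2) = 30.7293
Closest: P1 and P2

Closest pair: (-13.9, -13.2) and (-21.4, 16.6), distance = 30.7293


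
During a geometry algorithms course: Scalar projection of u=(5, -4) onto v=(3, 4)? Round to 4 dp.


u.v = -1, |v| = sqrt(25) = 5
Scalar projection = u.v / |v| = -1 / sqrt(25) = -0.2

-0.2


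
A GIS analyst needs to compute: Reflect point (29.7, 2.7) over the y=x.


Reflection over y=x: (x,y) -> (y,x)
(29.7, 2.7) -> (2.7, 29.7)

(2.7, 29.7)


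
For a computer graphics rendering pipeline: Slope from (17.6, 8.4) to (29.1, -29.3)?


slope = (y2-y1)/(x2-x1) = ((-29.3)-8.4)/(29.1-17.6) = (-37.7)/11.5 = -3.2783

-3.2783


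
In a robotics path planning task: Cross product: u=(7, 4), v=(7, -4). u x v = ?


u x v = u_x*v_y - u_y*v_x = 7*(-4) - 4*7
= (-28) - 28 = -56

-56


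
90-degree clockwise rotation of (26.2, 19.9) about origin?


90° CW: (x,y) -> (y, -x)
(26.2,19.9) -> (19.9, -26.2)

(19.9, -26.2)


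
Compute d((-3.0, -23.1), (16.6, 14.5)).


dx=19.6, dy=37.6
d^2 = 19.6^2 + 37.6^2 = 1797.92
d = sqrt(1797.92) = 42.4019

42.4019


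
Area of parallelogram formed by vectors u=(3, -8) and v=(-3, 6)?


|u x v| = |3*6 - (-8)*(-3)|
= |18 - 24| = 6

6


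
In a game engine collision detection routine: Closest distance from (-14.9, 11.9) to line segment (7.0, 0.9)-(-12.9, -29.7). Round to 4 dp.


Project P onto AB: t = 0.0745 (clamped to [0,1])
Closest point on segment: (5.5182, -1.3785)
Distance: 24.3562

24.3562


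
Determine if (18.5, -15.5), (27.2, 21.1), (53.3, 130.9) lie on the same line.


Cross product: (27.2-18.5)*(130.9-(-15.5)) - (21.1-(-15.5))*(53.3-18.5)
= 0

Yes, collinear


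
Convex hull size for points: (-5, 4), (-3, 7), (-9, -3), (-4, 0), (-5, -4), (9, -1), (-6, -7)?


Convex hull vertices (CCW): (-9, -3), (-6, -7), (9, -1), (-3, 7), (-5, 4)
Count = 5

5


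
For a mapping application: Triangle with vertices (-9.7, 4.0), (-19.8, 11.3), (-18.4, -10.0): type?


Side lengths squared: AB^2=155.3, BC^2=455.65, CA^2=271.69
Sorted: [155.3, 271.69, 455.65]
By sides: Scalene, By angles: Obtuse

Scalene, Obtuse


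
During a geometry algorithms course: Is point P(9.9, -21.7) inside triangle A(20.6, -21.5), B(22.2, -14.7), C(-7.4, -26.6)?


Cross products: AB x AP = 72.44, BC x BP = 60.83, CA x CP = 48.97
All same sign? yes

Yes, inside


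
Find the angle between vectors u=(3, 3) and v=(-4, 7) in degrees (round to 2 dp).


u.v = 9, |u| = sqrt(18) = 4.2426, |v| = sqrt(65) = 8.0623
cos(theta) = u.v/(|u||v|) = 9/sqrt(1170) = 0.263117
theta = acos(0.263117) = 74.74 degrees

74.74 degrees


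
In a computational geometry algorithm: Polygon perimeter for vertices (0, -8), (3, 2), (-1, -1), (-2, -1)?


Sides: (0, -8)->(3, 2): sqrt(109) = 10.440307, (3, 2)->(-1, -1): sqrt(25) = 5, (-1, -1)->(-2, -1): sqrt(1) = 1, (-2, -1)->(0, -8): sqrt(53) = 7.28011
Sum = 23.720417
Perimeter = 23.7204

23.7204


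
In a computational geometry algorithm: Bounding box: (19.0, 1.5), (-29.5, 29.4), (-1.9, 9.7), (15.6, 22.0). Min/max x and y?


x range: [-29.5, 19]
y range: [1.5, 29.4]
Bounding box: (-29.5,1.5) to (19,29.4)

(-29.5,1.5) to (19,29.4)


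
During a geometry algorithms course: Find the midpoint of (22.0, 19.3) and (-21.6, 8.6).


M = ((22+(-21.6))/2, (19.3+8.6)/2)
= (0.2, 13.95)

(0.2, 13.95)


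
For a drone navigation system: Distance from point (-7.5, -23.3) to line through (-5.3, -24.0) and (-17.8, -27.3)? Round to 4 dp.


|cross product| = 16.01
|line direction| = sqrt(167.14) = 12.9283
Distance = 16.01/sqrt(167.14) = 1.2384

1.2384


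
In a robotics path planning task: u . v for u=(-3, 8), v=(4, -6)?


u . v = u_x*v_x + u_y*v_y = (-3)*4 + 8*(-6)
= (-12) + (-48) = -60

-60


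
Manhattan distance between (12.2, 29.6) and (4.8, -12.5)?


|12.2-4.8| + |29.6-(-12.5)| = 7.4 + 42.1 = 49.5

49.5


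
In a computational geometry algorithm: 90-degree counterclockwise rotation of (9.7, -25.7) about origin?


90° CCW: (x,y) -> (-y, x)
(9.7,-25.7) -> (25.7, 9.7)

(25.7, 9.7)


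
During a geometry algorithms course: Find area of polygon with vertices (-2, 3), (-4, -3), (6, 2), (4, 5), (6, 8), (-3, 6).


Shoelace sum: ((-2)*(-3) - (-4)*3) + ((-4)*2 - 6*(-3)) + (6*5 - 4*2) + (4*8 - 6*5) + (6*6 - (-3)*8) + ((-3)*3 - (-2)*6)
= 115
Area = |115|/2 = 57.5

57.5


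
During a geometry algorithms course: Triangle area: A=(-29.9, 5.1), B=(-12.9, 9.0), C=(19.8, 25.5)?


Area = |x_A(y_B-y_C) + x_B(y_C-y_A) + x_C(y_A-y_B)|/2
= |493.35 + (-263.16) + (-77.22)|/2
= 152.97/2 = 76.485

76.485


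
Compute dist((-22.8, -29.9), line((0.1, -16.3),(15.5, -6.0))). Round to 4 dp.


|cross product| = 26.43
|line direction| = sqrt(343.25) = 18.527
Distance = 26.43/sqrt(343.25) = 1.4266

1.4266


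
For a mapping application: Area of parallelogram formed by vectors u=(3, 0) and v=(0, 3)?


|u x v| = |3*3 - 0*0|
= |9 - 0| = 9

9


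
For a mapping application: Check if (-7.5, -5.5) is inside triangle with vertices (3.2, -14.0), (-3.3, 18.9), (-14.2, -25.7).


Cross products: AB x AP = 296.78, BC x BP = 78.64, CA x CP = 273.09
All same sign? yes

Yes, inside


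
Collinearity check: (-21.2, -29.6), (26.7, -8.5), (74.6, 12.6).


Cross product: (26.7-(-21.2))*(12.6-(-29.6)) - ((-8.5)-(-29.6))*(74.6-(-21.2))
= 0

Yes, collinear


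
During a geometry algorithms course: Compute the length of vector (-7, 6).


|u| = sqrt((-7)^2 + 6^2) = sqrt(85) = 9.2195

9.2195


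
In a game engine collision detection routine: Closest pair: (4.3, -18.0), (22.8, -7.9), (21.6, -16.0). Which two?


d(P0,P1) = 21.0775, d(P0,P2) = 17.4152, d(P1,P2) = 8.1884
Closest: P1 and P2

Closest pair: (22.8, -7.9) and (21.6, -16.0), distance = 8.1884


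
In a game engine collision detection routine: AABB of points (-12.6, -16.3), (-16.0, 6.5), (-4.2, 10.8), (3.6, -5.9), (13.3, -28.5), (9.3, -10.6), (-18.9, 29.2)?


x range: [-18.9, 13.3]
y range: [-28.5, 29.2]
Bounding box: (-18.9,-28.5) to (13.3,29.2)

(-18.9,-28.5) to (13.3,29.2)


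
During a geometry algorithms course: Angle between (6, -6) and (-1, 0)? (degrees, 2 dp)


u.v = -6, |u| = sqrt(72) = 8.4853, |v| = sqrt(1) = 1
cos(theta) = u.v/(|u||v|) = -6/sqrt(72) = -0.707107
theta = acos(-0.707107) = 135 degrees

135 degrees


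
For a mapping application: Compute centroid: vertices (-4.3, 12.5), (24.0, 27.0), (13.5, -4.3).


Centroid = ((x_A+x_B+x_C)/3, (y_A+y_B+y_C)/3)
= (((-4.3)+24+13.5)/3, (12.5+27+(-4.3))/3)
= (11.0667, 11.7333)

(11.0667, 11.7333)


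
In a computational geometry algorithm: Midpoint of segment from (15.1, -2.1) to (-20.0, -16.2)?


M = ((15.1+(-20))/2, ((-2.1)+(-16.2))/2)
= (-2.45, -9.15)

(-2.45, -9.15)


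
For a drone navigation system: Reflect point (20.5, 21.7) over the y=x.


Reflection over y=x: (x,y) -> (y,x)
(20.5, 21.7) -> (21.7, 20.5)

(21.7, 20.5)


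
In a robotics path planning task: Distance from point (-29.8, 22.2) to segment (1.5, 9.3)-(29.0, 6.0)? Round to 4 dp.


Project P onto AB: t = 0 (clamped to [0,1])
Closest point on segment: (1.5, 9.3)
Distance: 33.8541

33.8541


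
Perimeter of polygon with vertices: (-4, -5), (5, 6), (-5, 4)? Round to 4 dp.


Sides: (-4, -5)->(5, 6): sqrt(202) = 14.21267, (5, 6)->(-5, 4): sqrt(104) = 10.198039, (-5, 4)->(-4, -5): sqrt(82) = 9.055385
Sum = 33.466094
Perimeter = 33.4661

33.4661


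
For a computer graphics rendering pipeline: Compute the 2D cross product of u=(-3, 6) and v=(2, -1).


u x v = u_x*v_y - u_y*v_x = (-3)*(-1) - 6*2
= 3 - 12 = -9

-9


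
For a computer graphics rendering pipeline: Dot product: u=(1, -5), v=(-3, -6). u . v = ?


u . v = u_x*v_x + u_y*v_y = 1*(-3) + (-5)*(-6)
= (-3) + 30 = 27

27


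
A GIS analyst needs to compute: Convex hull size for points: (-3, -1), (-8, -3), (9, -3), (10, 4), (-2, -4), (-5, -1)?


Convex hull vertices (CCW): (-8, -3), (-2, -4), (9, -3), (10, 4), (-5, -1)
Count = 5

5


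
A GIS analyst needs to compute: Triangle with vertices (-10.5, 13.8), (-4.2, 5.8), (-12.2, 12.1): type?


Side lengths squared: AB^2=103.69, BC^2=103.69, CA^2=5.78
Sorted: [5.78, 103.69, 103.69]
By sides: Isosceles, By angles: Acute

Isosceles, Acute


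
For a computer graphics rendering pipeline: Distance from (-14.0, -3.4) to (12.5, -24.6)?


dx=26.5, dy=-21.2
d^2 = 26.5^2 + (-21.2)^2 = 1151.69
d = sqrt(1151.69) = 33.9366

33.9366


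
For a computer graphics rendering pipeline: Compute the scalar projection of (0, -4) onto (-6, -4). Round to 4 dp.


u.v = 16, |v| = sqrt(52) = 7.2111
Scalar projection = u.v / |v| = 16 / sqrt(52) = 2.2188

2.2188


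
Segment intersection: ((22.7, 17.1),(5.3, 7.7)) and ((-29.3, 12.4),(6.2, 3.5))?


Cross products: d1=629.65, d2=141.09, d3=-407.02, d4=81.54
d1*d2 < 0 and d3*d4 < 0? no

No, they don't intersect


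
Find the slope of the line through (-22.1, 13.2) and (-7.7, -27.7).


slope = (y2-y1)/(x2-x1) = ((-27.7)-13.2)/((-7.7)-(-22.1)) = (-40.9)/14.4 = -2.8403

-2.8403


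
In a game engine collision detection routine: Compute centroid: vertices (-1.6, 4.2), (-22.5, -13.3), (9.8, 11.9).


Centroid = ((x_A+x_B+x_C)/3, (y_A+y_B+y_C)/3)
= (((-1.6)+(-22.5)+9.8)/3, (4.2+(-13.3)+11.9)/3)
= (-4.7667, 0.9333)

(-4.7667, 0.9333)


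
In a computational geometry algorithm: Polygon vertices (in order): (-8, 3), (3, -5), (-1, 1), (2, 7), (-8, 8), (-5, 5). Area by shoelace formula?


Shoelace sum: ((-8)*(-5) - 3*3) + (3*1 - (-1)*(-5)) + ((-1)*7 - 2*1) + (2*8 - (-8)*7) + ((-8)*5 - (-5)*8) + ((-5)*3 - (-8)*5)
= 117
Area = |117|/2 = 58.5

58.5


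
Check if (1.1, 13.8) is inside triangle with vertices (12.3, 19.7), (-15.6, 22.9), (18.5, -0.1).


Cross products: AB x AP = 200.45, BC x BP = 73.79, CA x CP = 258.34
All same sign? yes

Yes, inside


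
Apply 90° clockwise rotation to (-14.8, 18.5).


90° CW: (x,y) -> (y, -x)
(-14.8,18.5) -> (18.5, 14.8)

(18.5, 14.8)


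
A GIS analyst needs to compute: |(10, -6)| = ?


|u| = sqrt(10^2 + (-6)^2) = sqrt(136) = 11.6619

11.6619


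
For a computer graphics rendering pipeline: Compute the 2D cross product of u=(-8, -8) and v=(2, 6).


u x v = u_x*v_y - u_y*v_x = (-8)*6 - (-8)*2
= (-48) - (-16) = -32

-32


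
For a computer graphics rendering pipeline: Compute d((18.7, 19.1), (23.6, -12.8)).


dx=4.9, dy=-31.9
d^2 = 4.9^2 + (-31.9)^2 = 1041.62
d = sqrt(1041.62) = 32.2741

32.2741


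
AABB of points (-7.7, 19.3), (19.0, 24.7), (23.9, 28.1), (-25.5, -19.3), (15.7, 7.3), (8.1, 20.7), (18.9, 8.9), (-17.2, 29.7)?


x range: [-25.5, 23.9]
y range: [-19.3, 29.7]
Bounding box: (-25.5,-19.3) to (23.9,29.7)

(-25.5,-19.3) to (23.9,29.7)


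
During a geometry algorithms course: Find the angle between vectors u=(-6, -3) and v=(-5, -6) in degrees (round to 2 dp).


u.v = 48, |u| = sqrt(45) = 6.7082, |v| = sqrt(61) = 7.8102
cos(theta) = u.v/(|u||v|) = 48/sqrt(2745) = 0.916157
theta = acos(0.916157) = 23.63 degrees

23.63 degrees


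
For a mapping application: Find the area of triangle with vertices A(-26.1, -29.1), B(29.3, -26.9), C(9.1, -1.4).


Area = |x_A(y_B-y_C) + x_B(y_C-y_A) + x_C(y_A-y_B)|/2
= |665.55 + 811.61 + (-20.02)|/2
= 1457.14/2 = 728.57

728.57


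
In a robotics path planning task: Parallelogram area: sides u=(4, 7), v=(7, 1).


|u x v| = |4*1 - 7*7|
= |4 - 49| = 45

45


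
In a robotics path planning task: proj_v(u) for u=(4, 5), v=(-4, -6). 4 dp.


u.v = -46, |v| = sqrt(52) = 7.2111
Scalar projection = u.v / |v| = -46 / sqrt(52) = -6.3791

-6.3791


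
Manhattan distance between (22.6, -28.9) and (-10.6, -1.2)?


|22.6-(-10.6)| + |(-28.9)-(-1.2)| = 33.2 + 27.7 = 60.9

60.9


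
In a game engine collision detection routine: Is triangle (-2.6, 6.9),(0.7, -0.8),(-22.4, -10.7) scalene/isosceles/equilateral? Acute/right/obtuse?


Side lengths squared: AB^2=70.18, BC^2=631.62, CA^2=701.8
Sorted: [70.18, 631.62, 701.8]
By sides: Scalene, By angles: Right

Scalene, Right


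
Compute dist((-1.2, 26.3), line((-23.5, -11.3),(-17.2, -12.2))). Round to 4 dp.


|cross product| = 256.95
|line direction| = sqrt(40.5) = 6.364
Distance = 256.95/sqrt(40.5) = 40.3758

40.3758


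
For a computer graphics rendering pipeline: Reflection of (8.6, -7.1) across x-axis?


Reflection over x-axis: (x,y) -> (x,-y)
(8.6, -7.1) -> (8.6, 7.1)

(8.6, 7.1)


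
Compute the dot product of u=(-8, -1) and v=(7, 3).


u . v = u_x*v_x + u_y*v_y = (-8)*7 + (-1)*3
= (-56) + (-3) = -59

-59


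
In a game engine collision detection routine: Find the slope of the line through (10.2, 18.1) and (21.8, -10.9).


slope = (y2-y1)/(x2-x1) = ((-10.9)-18.1)/(21.8-10.2) = (-29)/11.6 = -2.5

-2.5


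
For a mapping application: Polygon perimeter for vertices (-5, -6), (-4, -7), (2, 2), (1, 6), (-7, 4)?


Sides: (-5, -6)->(-4, -7): sqrt(2) = 1.414214, (-4, -7)->(2, 2): sqrt(117) = 10.816654, (2, 2)->(1, 6): sqrt(17) = 4.123106, (1, 6)->(-7, 4): sqrt(68) = 8.246211, (-7, 4)->(-5, -6): sqrt(104) = 10.198039
Sum = 34.798224
Perimeter = 34.7982

34.7982
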